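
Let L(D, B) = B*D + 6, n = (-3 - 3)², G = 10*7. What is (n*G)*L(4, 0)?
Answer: 15120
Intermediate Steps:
G = 70
n = 36 (n = (-6)² = 36)
L(D, B) = 6 + B*D
(n*G)*L(4, 0) = (36*70)*(6 + 0*4) = 2520*(6 + 0) = 2520*6 = 15120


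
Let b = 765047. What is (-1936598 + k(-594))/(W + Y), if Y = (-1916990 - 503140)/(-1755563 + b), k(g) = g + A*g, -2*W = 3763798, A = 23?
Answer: 322058683444/310674774959 ≈ 1.0366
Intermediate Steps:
W = -1881899 (W = -½*3763798 = -1881899)
k(g) = 24*g (k(g) = g + 23*g = 24*g)
Y = 403355/165086 (Y = (-1916990 - 503140)/(-1755563 + 765047) = -2420130/(-990516) = -2420130*(-1/990516) = 403355/165086 ≈ 2.4433)
(-1936598 + k(-594))/(W + Y) = (-1936598 + 24*(-594))/(-1881899 + 403355/165086) = (-1936598 - 14256)/(-310674774959/165086) = -1950854*(-165086/310674774959) = 322058683444/310674774959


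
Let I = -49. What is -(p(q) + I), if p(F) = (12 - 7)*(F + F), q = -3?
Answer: 79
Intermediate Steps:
p(F) = 10*F (p(F) = 5*(2*F) = 10*F)
-(p(q) + I) = -(10*(-3) - 49) = -(-30 - 49) = -1*(-79) = 79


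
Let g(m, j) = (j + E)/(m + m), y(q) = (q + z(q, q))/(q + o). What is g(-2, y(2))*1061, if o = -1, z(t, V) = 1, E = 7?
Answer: -5305/2 ≈ -2652.5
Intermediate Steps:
y(q) = (1 + q)/(-1 + q) (y(q) = (q + 1)/(q - 1) = (1 + q)/(-1 + q))
g(m, j) = (7 + j)/(2*m) (g(m, j) = (j + 7)/(m + m) = (7 + j)/((2*m)) = (7 + j)*(1/(2*m)) = (7 + j)/(2*m))
g(-2, y(2))*1061 = ((½)*(7 + (1 + 2)/(-1 + 2))/(-2))*1061 = ((½)*(-½)*(7 + 3/1))*1061 = ((½)*(-½)*(7 + 1*3))*1061 = ((½)*(-½)*(7 + 3))*1061 = ((½)*(-½)*10)*1061 = -5/2*1061 = -5305/2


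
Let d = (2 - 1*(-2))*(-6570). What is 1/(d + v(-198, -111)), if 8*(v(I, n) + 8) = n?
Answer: -8/210415 ≈ -3.8020e-5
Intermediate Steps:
d = -26280 (d = (2 + 2)*(-6570) = 4*(-6570) = -26280)
v(I, n) = -8 + n/8
1/(d + v(-198, -111)) = 1/(-26280 + (-8 + (⅛)*(-111))) = 1/(-26280 + (-8 - 111/8)) = 1/(-26280 - 175/8) = 1/(-210415/8) = -8/210415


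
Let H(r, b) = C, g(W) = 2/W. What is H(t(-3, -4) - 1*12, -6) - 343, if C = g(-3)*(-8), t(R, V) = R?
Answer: -1013/3 ≈ -337.67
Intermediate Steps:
C = 16/3 (C = (2/(-3))*(-8) = (2*(-⅓))*(-8) = -⅔*(-8) = 16/3 ≈ 5.3333)
H(r, b) = 16/3
H(t(-3, -4) - 1*12, -6) - 343 = 16/3 - 343 = -1013/3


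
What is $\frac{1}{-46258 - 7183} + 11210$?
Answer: $\frac{599073609}{53441} \approx 11210.0$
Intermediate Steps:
$\frac{1}{-46258 - 7183} + 11210 = \frac{1}{-53441} + 11210 = - \frac{1}{53441} + 11210 = \frac{599073609}{53441}$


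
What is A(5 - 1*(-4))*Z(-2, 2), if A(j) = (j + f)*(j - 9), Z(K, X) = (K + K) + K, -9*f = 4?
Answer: 0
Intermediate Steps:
f = -4/9 (f = -1/9*4 = -4/9 ≈ -0.44444)
Z(K, X) = 3*K (Z(K, X) = 2*K + K = 3*K)
A(j) = (-9 + j)*(-4/9 + j) (A(j) = (j - 4/9)*(j - 9) = (-4/9 + j)*(-9 + j) = (-9 + j)*(-4/9 + j))
A(5 - 1*(-4))*Z(-2, 2) = (4 + (5 - 1*(-4))**2 - 85*(5 - 1*(-4))/9)*(3*(-2)) = (4 + (5 + 4)**2 - 85*(5 + 4)/9)*(-6) = (4 + 9**2 - 85/9*9)*(-6) = (4 + 81 - 85)*(-6) = 0*(-6) = 0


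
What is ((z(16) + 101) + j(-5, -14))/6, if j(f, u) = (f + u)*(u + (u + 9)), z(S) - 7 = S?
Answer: 485/6 ≈ 80.833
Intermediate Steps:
z(S) = 7 + S
j(f, u) = (9 + 2*u)*(f + u) (j(f, u) = (f + u)*(u + (9 + u)) = (f + u)*(9 + 2*u) = (9 + 2*u)*(f + u))
((z(16) + 101) + j(-5, -14))/6 = (((7 + 16) + 101) + (2*(-14)² + 9*(-5) + 9*(-14) + 2*(-5)*(-14)))/6 = ((23 + 101) + (2*196 - 45 - 126 + 140))*(⅙) = (124 + (392 - 45 - 126 + 140))*(⅙) = (124 + 361)*(⅙) = 485*(⅙) = 485/6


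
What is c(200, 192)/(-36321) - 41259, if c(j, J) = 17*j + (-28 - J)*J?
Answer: -1498529299/36321 ≈ -41258.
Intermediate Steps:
c(j, J) = 17*j + J*(-28 - J)
c(200, 192)/(-36321) - 41259 = (-1*192**2 - 28*192 + 17*200)/(-36321) - 41259 = (-1*36864 - 5376 + 3400)*(-1/36321) - 41259 = (-36864 - 5376 + 3400)*(-1/36321) - 41259 = -38840*(-1/36321) - 41259 = 38840/36321 - 41259 = -1498529299/36321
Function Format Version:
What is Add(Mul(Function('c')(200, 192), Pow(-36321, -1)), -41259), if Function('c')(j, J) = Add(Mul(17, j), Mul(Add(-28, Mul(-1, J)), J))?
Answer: Rational(-1498529299, 36321) ≈ -41258.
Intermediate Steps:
Function('c')(j, J) = Add(Mul(17, j), Mul(J, Add(-28, Mul(-1, J))))
Add(Mul(Function('c')(200, 192), Pow(-36321, -1)), -41259) = Add(Mul(Add(Mul(-1, Pow(192, 2)), Mul(-28, 192), Mul(17, 200)), Pow(-36321, -1)), -41259) = Add(Mul(Add(Mul(-1, 36864), -5376, 3400), Rational(-1, 36321)), -41259) = Add(Mul(Add(-36864, -5376, 3400), Rational(-1, 36321)), -41259) = Add(Mul(-38840, Rational(-1, 36321)), -41259) = Add(Rational(38840, 36321), -41259) = Rational(-1498529299, 36321)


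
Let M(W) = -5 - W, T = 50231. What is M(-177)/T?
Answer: 172/50231 ≈ 0.0034242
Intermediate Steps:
M(-177)/T = (-5 - 1*(-177))/50231 = (-5 + 177)*(1/50231) = 172*(1/50231) = 172/50231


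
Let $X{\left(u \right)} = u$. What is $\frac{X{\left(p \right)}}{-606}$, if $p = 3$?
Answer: $- \frac{1}{202} \approx -0.0049505$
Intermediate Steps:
$\frac{X{\left(p \right)}}{-606} = \frac{3}{-606} = 3 \left(- \frac{1}{606}\right) = - \frac{1}{202}$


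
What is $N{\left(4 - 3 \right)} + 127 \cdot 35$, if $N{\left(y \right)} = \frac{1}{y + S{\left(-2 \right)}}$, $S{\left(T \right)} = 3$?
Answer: $\frac{17781}{4} \approx 4445.3$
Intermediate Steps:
$N{\left(y \right)} = \frac{1}{3 + y}$ ($N{\left(y \right)} = \frac{1}{y + 3} = \frac{1}{3 + y}$)
$N{\left(4 - 3 \right)} + 127 \cdot 35 = \frac{1}{3 + \left(4 - 3\right)} + 127 \cdot 35 = \frac{1}{3 + 1} + 4445 = \frac{1}{4} + 4445 = \frac{17781}{4}$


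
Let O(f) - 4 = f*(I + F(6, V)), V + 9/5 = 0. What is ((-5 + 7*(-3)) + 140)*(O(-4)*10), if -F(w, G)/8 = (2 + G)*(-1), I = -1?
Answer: 1824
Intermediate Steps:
V = -9/5 (V = -9/5 + 0 = -9/5 ≈ -1.8000)
F(w, G) = 16 + 8*G (F(w, G) = -8*(2 + G)*(-1) = -8*(-2 - G) = 16 + 8*G)
O(f) = 4 + 3*f/5 (O(f) = 4 + f*(-1 + (16 + 8*(-9/5))) = 4 + f*(-1 + (16 - 72/5)) = 4 + f*(-1 + 8/5) = 4 + f*(⅗) = 4 + 3*f/5)
((-5 + 7*(-3)) + 140)*(O(-4)*10) = ((-5 + 7*(-3)) + 140)*((4 + (⅗)*(-4))*10) = ((-5 - 21) + 140)*((4 - 12/5)*10) = (-26 + 140)*((8/5)*10) = 114*16 = 1824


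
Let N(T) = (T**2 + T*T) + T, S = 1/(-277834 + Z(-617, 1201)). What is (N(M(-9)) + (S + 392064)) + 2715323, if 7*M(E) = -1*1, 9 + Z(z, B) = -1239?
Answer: 42493571762507/13675018 ≈ 3.1074e+6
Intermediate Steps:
Z(z, B) = -1248 (Z(z, B) = -9 - 1239 = -1248)
S = -1/279082 (S = 1/(-277834 - 1248) = 1/(-279082) = -1/279082 ≈ -3.5832e-6)
M(E) = -1/7 (M(E) = (-1*1)/7 = (1/7)*(-1) = -1/7)
N(T) = T + 2*T**2 (N(T) = (T**2 + T**2) + T = 2*T**2 + T = T + 2*T**2)
(N(M(-9)) + (S + 392064)) + 2715323 = (-(1 + 2*(-1/7))/7 + (-1/279082 + 392064)) + 2715323 = (-(1 - 2/7)/7 + 109418005247/279082) + 2715323 = (-1/7*5/7 + 109418005247/279082) + 2715323 = (-5/49 + 109418005247/279082) + 2715323 = 5361480861693/13675018 + 2715323 = 42493571762507/13675018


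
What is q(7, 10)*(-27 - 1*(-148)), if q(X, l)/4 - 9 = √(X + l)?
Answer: 4356 + 484*√17 ≈ 6351.6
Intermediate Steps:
q(X, l) = 36 + 4*√(X + l)
q(7, 10)*(-27 - 1*(-148)) = (36 + 4*√(7 + 10))*(-27 - 1*(-148)) = (36 + 4*√17)*(-27 + 148) = (36 + 4*√17)*121 = 4356 + 484*√17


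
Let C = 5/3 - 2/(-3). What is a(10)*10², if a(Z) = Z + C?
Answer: 3700/3 ≈ 1233.3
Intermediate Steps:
C = 7/3 (C = 5*(⅓) - 2*(-⅓) = 5/3 + ⅔ = 7/3 ≈ 2.3333)
a(Z) = 7/3 + Z (a(Z) = Z + 7/3 = 7/3 + Z)
a(10)*10² = (7/3 + 10)*10² = (37/3)*100 = 3700/3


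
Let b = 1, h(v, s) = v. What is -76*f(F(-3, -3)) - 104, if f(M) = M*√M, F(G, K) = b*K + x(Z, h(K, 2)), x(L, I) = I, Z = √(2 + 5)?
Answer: -104 + 456*I*√6 ≈ -104.0 + 1117.0*I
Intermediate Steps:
Z = √7 ≈ 2.6458
F(G, K) = 2*K (F(G, K) = 1*K + K = K + K = 2*K)
f(M) = M^(3/2)
-76*f(F(-3, -3)) - 104 = -76*(-6*I*√6) - 104 = -(-456)*I*√6 - 104 = 456*I*√6 - 104 = -104 + 456*I*√6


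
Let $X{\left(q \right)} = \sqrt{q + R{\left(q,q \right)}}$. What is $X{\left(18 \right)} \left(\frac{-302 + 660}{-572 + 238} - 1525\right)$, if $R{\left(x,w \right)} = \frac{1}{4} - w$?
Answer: $- \frac{127427}{167} \approx -763.04$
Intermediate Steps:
$R{\left(x,w \right)} = \frac{1}{4} - w$
$X{\left(q \right)} = \frac{1}{2}$ ($X{\left(q \right)} = \sqrt{q - \left(- \frac{1}{4} + q\right)} = \sqrt{\frac{1}{4}} = \frac{1}{2}$)
$X{\left(18 \right)} \left(\frac{-302 + 660}{-572 + 238} - 1525\right) = \frac{\frac{-302 + 660}{-572 + 238} - 1525}{2} = \frac{\frac{358}{-334} - 1525}{2} = \frac{358 \left(- \frac{1}{334}\right) - 1525}{2} = \frac{- \frac{179}{167} - 1525}{2} = \frac{1}{2} \left(- \frac{254854}{167}\right) = - \frac{127427}{167}$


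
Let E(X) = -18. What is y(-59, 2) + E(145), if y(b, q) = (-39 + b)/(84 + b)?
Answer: -548/25 ≈ -21.920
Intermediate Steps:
y(b, q) = (-39 + b)/(84 + b)
y(-59, 2) + E(145) = (-39 - 59)/(84 - 59) - 18 = -98/25 - 18 = -548/25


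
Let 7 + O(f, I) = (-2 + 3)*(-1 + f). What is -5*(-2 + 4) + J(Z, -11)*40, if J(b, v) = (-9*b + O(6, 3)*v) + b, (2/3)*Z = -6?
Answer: 3750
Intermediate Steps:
O(f, I) = -8 + f (O(f, I) = -7 + (-2 + 3)*(-1 + f) = -7 + 1*(-1 + f) = -7 + (-1 + f) = -8 + f)
Z = -9 (Z = (3/2)*(-6) = -9)
J(b, v) = -8*b - 2*v (J(b, v) = (-9*b + (-8 + 6)*v) + b = (-9*b - 2*v) + b = -8*b - 2*v)
-5*(-2 + 4) + J(Z, -11)*40 = -5*(-2 + 4) + (-8*(-9) - 2*(-11))*40 = -5*2 + (72 + 22)*40 = -10 + 94*40 = -10 + 3760 = 3750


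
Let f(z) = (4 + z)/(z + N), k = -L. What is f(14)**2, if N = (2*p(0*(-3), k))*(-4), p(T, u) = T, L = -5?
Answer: 81/49 ≈ 1.6531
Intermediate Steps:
k = 5 (k = -1*(-5) = 5)
N = 0 (N = (2*(0*(-3)))*(-4) = (2*0)*(-4) = 0*(-4) = 0)
f(z) = (4 + z)/z (f(z) = (4 + z)/(z + 0) = (4 + z)/z)
f(14)**2 = ((4 + 14)/14)**2 = ((1/14)*18)**2 = (9/7)**2 = 81/49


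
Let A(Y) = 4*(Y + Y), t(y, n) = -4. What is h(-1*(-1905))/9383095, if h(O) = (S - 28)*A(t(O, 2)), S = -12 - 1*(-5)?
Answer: 224/1876619 ≈ 0.00011936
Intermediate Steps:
A(Y) = 8*Y (A(Y) = 4*(2*Y) = 8*Y)
S = -7 (S = -12 + 5 = -7)
h(O) = 1120 (h(O) = (-7 - 28)*(8*(-4)) = -35*(-32) = 1120)
h(-1*(-1905))/9383095 = 1120/9383095 = 1120*(1/9383095) = 224/1876619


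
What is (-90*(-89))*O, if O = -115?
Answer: -921150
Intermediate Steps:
(-90*(-89))*O = -90*(-89)*(-115) = 8010*(-115) = -921150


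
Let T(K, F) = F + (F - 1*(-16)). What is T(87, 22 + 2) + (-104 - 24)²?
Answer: 16448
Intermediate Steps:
T(K, F) = 16 + 2*F (T(K, F) = F + (F + 16) = F + (16 + F) = 16 + 2*F)
T(87, 22 + 2) + (-104 - 24)² = (16 + 2*(22 + 2)) + (-104 - 24)² = (16 + 2*24) + (-128)² = (16 + 48) + 16384 = 64 + 16384 = 16448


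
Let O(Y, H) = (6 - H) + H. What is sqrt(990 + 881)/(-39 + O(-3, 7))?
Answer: -sqrt(1871)/33 ≈ -1.3108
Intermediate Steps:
O(Y, H) = 6
sqrt(990 + 881)/(-39 + O(-3, 7)) = sqrt(990 + 881)/(-39 + 6) = sqrt(1871)/(-33) = -sqrt(1871)/33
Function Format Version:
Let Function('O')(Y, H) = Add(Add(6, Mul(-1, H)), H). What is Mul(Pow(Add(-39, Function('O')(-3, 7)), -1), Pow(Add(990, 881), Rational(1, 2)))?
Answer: Mul(Rational(-1, 33), Pow(1871, Rational(1, 2))) ≈ -1.3108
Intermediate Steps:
Function('O')(Y, H) = 6
Mul(Pow(Add(-39, Function('O')(-3, 7)), -1), Pow(Add(990, 881), Rational(1, 2))) = Mul(Pow(Add(-39, 6), -1), Pow(Add(990, 881), Rational(1, 2))) = Mul(Pow(-33, -1), Pow(1871, Rational(1, 2))) = Mul(Rational(-1, 33), Pow(1871, Rational(1, 2)))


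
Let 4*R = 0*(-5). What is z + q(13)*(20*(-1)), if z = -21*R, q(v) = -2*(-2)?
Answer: -80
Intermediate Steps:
R = 0 (R = (0*(-5))/4 = (1/4)*0 = 0)
q(v) = 4
z = 0 (z = -21*0 = 0)
z + q(13)*(20*(-1)) = 0 + 4*(20*(-1)) = 0 + 4*(-20) = 0 - 80 = -80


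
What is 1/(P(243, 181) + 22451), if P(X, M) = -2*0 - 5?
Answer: 1/22446 ≈ 4.4551e-5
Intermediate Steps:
P(X, M) = -5 (P(X, M) = 0 - 5 = -5)
1/(P(243, 181) + 22451) = 1/(-5 + 22451) = 1/22446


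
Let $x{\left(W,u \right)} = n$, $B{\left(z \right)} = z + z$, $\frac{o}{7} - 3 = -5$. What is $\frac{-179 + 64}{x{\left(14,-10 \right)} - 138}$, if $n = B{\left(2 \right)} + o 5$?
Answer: $\frac{115}{204} \approx 0.56373$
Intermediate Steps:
$o = -14$ ($o = 21 + 7 \left(-5\right) = 21 - 35 = -14$)
$B{\left(z \right)} = 2 z$
$n = -66$ ($n = 2 \cdot 2 - 70 = 4 - 70 = -66$)
$x{\left(W,u \right)} = -66$
$\frac{-179 + 64}{x{\left(14,-10 \right)} - 138} = \frac{-179 + 64}{-66 - 138} = - \frac{115}{-204} = \left(-115\right) \left(- \frac{1}{204}\right) = \frac{115}{204}$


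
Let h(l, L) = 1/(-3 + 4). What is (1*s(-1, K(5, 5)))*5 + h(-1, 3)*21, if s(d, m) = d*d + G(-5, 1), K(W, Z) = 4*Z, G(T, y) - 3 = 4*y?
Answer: 61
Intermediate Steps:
G(T, y) = 3 + 4*y
h(l, L) = 1 (h(l, L) = 1/1 = 1)
s(d, m) = 7 + d**2 (s(d, m) = d*d + (3 + 4*1) = d**2 + (3 + 4) = d**2 + 7 = 7 + d**2)
(1*s(-1, K(5, 5)))*5 + h(-1, 3)*21 = (1*(7 + (-1)**2))*5 + 1*21 = (1*(7 + 1))*5 + 21 = (1*8)*5 + 21 = 8*5 + 21 = 40 + 21 = 61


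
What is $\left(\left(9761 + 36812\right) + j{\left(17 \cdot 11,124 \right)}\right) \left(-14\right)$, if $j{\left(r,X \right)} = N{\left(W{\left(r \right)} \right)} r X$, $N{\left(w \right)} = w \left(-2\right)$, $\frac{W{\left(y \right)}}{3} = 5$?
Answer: $9086938$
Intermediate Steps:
$W{\left(y \right)} = 15$ ($W{\left(y \right)} = 3 \cdot 5 = 15$)
$N{\left(w \right)} = - 2 w$
$j{\left(r,X \right)} = - 30 X r$ ($j{\left(r,X \right)} = \left(-2\right) 15 r X = - 30 r X = - 30 X r$)
$\left(\left(9761 + 36812\right) + j{\left(17 \cdot 11,124 \right)}\right) \left(-14\right) = \left(\left(9761 + 36812\right) - 3720 \cdot 17 \cdot 11\right) \left(-14\right) = \left(46573 - 3720 \cdot 187\right) \left(-14\right) = \left(46573 - 695640\right) \left(-14\right) = \left(-649067\right) \left(-14\right) = 9086938$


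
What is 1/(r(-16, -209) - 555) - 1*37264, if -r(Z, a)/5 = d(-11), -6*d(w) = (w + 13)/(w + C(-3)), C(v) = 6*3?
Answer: -434125621/11650 ≈ -37264.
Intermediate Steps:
C(v) = 18
d(w) = -(13 + w)/(6*(18 + w)) (d(w) = -(w + 13)/(6*(w + 18)) = -(13 + w)/(6*(18 + w)))
r(Z, a) = 5/21 (r(Z, a) = -5*(-13 - 1*(-11))/(6*(18 - 11)) = -5*(-13 + 11)/(6*7) = -5*(-2)/(6*7) = -5*(-1/21) = 5/21)
1/(r(-16, -209) - 555) - 1*37264 = 1/(5/21 - 555) - 1*37264 = 1/(-11650/21) - 37264 = -21/11650 - 37264 = -434125621/11650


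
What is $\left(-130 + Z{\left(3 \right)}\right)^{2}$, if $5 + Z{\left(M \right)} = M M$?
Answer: $15876$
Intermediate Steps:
$Z{\left(M \right)} = -5 + M^{2}$ ($Z{\left(M \right)} = -5 + M M = -5 + M^{2}$)
$\left(-130 + Z{\left(3 \right)}\right)^{2} = \left(-130 - \left(5 - 3^{2}\right)\right)^{2} = \left(-130 + \left(-5 + 9\right)\right)^{2} = \left(-130 + 4\right)^{2} = \left(-126\right)^{2} = 15876$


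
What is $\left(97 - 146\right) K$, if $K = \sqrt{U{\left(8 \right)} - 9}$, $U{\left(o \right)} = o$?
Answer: $- 49 i \approx - 49.0 i$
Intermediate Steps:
$K = i$ ($K = \sqrt{8 - 9} = \sqrt{-1} = i \approx 1.0 i$)
$\left(97 - 146\right) K = \left(97 - 146\right) i = - 49 i$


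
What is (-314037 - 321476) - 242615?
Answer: -878128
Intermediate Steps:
(-314037 - 321476) - 242615 = -635513 - 242615 = -878128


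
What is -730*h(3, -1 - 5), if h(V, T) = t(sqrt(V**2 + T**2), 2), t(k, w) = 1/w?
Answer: -365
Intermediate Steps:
h(V, T) = 1/2
-730*h(3, -1 - 5) = -730*1/2 = -365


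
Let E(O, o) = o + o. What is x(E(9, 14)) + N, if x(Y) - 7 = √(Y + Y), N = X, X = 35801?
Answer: 35808 + 2*√14 ≈ 35816.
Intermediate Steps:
N = 35801
E(O, o) = 2*o
x(Y) = 7 + √2*√Y (x(Y) = 7 + √(Y + Y) = 7 + √(2*Y) = 7 + √2*√Y)
x(E(9, 14)) + N = (7 + √2*√(2*14)) + 35801 = (7 + √2*√28) + 35801 = (7 + √2*(2*√7)) + 35801 = (7 + 2*√14) + 35801 = 35808 + 2*√14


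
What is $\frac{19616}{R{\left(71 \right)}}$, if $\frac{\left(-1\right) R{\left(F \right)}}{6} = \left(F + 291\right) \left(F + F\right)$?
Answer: $- \frac{2452}{38553} \approx -0.063601$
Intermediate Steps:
$R{\left(F \right)} = - 12 F \left(291 + F\right)$ ($R{\left(F \right)} = - 6 \left(F + 291\right) \left(F + F\right) = - 6 \left(291 + F\right) 2 F = - 6 \cdot 2 F \left(291 + F\right) = - 12 F \left(291 + F\right)$)
$\frac{19616}{R{\left(71 \right)}} = \frac{19616}{\left(-12\right) 71 \left(291 + 71\right)} = \frac{19616}{\left(-12\right) 71 \cdot 362} = \frac{19616}{-308424} = 19616 \left(- \frac{1}{308424}\right) = - \frac{2452}{38553}$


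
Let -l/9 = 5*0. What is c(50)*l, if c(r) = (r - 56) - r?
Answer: 0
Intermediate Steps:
l = 0 (l = -45*0 = -9*0 = 0)
c(r) = -56 (c(r) = (-56 + r) - r = -56)
c(50)*l = -56*0 = 0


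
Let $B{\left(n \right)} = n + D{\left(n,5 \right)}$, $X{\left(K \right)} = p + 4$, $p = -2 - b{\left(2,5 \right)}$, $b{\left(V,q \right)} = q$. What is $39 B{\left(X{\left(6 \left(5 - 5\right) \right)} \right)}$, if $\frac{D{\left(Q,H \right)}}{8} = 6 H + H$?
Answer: $10803$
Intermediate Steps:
$D{\left(Q,H \right)} = 56 H$ ($D{\left(Q,H \right)} = 8 \left(6 H + H\right) = 8 \cdot 7 H = 56 H$)
$p = -7$ ($p = -2 - 5 = -7$)
$X{\left(K \right)} = -3$ ($X{\left(K \right)} = -7 + 4 = -3$)
$B{\left(n \right)} = 280 + n$ ($B{\left(n \right)} = n + 56 \cdot 5 = n + 280 = 280 + n$)
$39 B{\left(X{\left(6 \left(5 - 5\right) \right)} \right)} = 39 \left(280 - 3\right) = 39 \cdot 277 = 10803$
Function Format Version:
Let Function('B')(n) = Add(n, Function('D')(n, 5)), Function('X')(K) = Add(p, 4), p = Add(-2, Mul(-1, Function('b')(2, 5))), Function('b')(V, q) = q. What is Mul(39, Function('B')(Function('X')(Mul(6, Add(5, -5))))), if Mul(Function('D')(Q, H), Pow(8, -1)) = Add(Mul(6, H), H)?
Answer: 10803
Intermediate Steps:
Function('D')(Q, H) = Mul(56, H) (Function('D')(Q, H) = Mul(8, Add(Mul(6, H), H)) = Mul(8, Mul(7, H)) = Mul(56, H))
p = -7 (p = Add(-2, Mul(-1, 5)) = Add(-2, -5) = -7)
Function('X')(K) = -3 (Function('X')(K) = Add(-7, 4) = -3)
Function('B')(n) = Add(280, n) (Function('B')(n) = Add(n, Mul(56, 5)) = Add(n, 280) = Add(280, n))
Mul(39, Function('B')(Function('X')(Mul(6, Add(5, -5))))) = Mul(39, Add(280, -3)) = Mul(39, 277) = 10803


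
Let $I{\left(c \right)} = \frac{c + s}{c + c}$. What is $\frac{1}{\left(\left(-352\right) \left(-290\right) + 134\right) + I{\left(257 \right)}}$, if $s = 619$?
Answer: $\frac{257}{26269436} \approx 9.7832 \cdot 10^{-6}$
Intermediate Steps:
$I{\left(c \right)} = \frac{619 + c}{2 c}$ ($I{\left(c \right)} = \frac{c + 619}{c + c} = \frac{619 + c}{2 c}$)
$\frac{1}{\left(\left(-352\right) \left(-290\right) + 134\right) + I{\left(257 \right)}} = \frac{1}{\left(\left(-352\right) \left(-290\right) + 134\right) + \frac{619 + 257}{2 \cdot 257}} = \frac{1}{\left(102080 + 134\right) + \frac{1}{2} \cdot \frac{1}{257} \cdot 876} = \frac{1}{102214 + \frac{438}{257}} = \frac{1}{\frac{26269436}{257}} = \frac{257}{26269436}$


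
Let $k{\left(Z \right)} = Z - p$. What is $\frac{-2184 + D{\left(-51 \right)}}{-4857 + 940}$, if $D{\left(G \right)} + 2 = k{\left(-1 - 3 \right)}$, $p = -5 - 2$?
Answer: $\frac{2183}{3917} \approx 0.55731$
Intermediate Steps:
$p = -7$ ($p = -5 - 2 = -7$)
$k{\left(Z \right)} = 7 + Z$ ($k{\left(Z \right)} = Z - -7 = Z + 7 = 7 + Z$)
$D{\left(G \right)} = 1$ ($D{\left(G \right)} = -2 + \left(7 - 4\right) = -2 + 3 = 1$)
$\frac{-2184 + D{\left(-51 \right)}}{-4857 + 940} = \frac{-2184 + 1}{-4857 + 940} = - \frac{2183}{-3917} = \left(-2183\right) \left(- \frac{1}{3917}\right) = \frac{2183}{3917}$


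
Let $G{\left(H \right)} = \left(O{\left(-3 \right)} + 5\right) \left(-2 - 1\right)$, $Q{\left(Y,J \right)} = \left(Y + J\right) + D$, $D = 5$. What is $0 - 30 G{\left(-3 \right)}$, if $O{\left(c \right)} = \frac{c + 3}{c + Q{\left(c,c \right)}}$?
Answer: $450$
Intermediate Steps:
$Q{\left(Y,J \right)} = 5 + J + Y$ ($Q{\left(Y,J \right)} = \left(Y + J\right) + 5 = \left(J + Y\right) + 5 = 5 + J + Y$)
$O{\left(c \right)} = \frac{3 + c}{5 + 3 c}$ ($O{\left(c \right)} = \frac{c + 3}{c + \left(5 + c + c\right)} = \frac{3 + c}{c + \left(5 + 2 c\right)} = \frac{3 + c}{5 + 3 c}$)
$G{\left(H \right)} = -15$ ($G{\left(H \right)} = \left(\frac{3 - 3}{5 + 3 \left(-3\right)} + 5\right) \left(-2 - 1\right) = \left(\frac{1}{5 - 9} \cdot 0 + 5\right) \left(-3\right) = \left(\frac{1}{-4} \cdot 0 + 5\right) \left(-3\right) = \left(\left(- \frac{1}{4}\right) 0 + 5\right) \left(-3\right) = \left(0 + 5\right) \left(-3\right) = 5 \left(-3\right) = -15$)
$0 - 30 G{\left(-3 \right)} = 0 - -450 = 0 + 450 = 450$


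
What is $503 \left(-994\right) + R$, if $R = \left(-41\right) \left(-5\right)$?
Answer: $-499777$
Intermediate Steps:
$R = 205$
$503 \left(-994\right) + R = 503 \left(-994\right) + 205 = -499982 + 205 = -499777$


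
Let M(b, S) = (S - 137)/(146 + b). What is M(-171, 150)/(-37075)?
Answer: 13/926875 ≈ 1.4026e-5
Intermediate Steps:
M(b, S) = (-137 + S)/(146 + b)
M(-171, 150)/(-37075) = ((-137 + 150)/(146 - 171))/(-37075) = (13/(-25))*(-1/37075) = -1/25*13*(-1/37075) = -13/25*(-1/37075) = 13/926875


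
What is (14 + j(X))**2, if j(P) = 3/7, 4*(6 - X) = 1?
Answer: 10201/49 ≈ 208.18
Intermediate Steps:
X = 23/4 (X = 6 - 1/4*1 = 6 - 1/4 = 23/4 ≈ 5.7500)
j(P) = 3/7 (j(P) = 3*(1/7) = 3/7)
(14 + j(X))**2 = (14 + 3/7)**2 = (101/7)**2 = 10201/49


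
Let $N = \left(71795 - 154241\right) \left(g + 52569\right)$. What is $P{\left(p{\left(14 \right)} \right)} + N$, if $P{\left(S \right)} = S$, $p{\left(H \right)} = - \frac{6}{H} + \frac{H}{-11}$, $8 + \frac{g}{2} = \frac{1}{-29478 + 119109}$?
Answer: $- \frac{9967696718619617}{2300529} \approx -4.3328 \cdot 10^{9}$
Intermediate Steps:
$g = - \frac{1434094}{89631}$ ($g = -16 + \frac{2}{-29478 + 119109} = -16 + \frac{2}{89631} = - \frac{1434094}{89631} \approx -16.0$)
$p{\left(H \right)} = - \frac{6}{H} - \frac{H}{11}$ ($p{\left(H \right)} = - \frac{6}{H} + H \left(- \frac{1}{11}\right) = - \frac{6}{H} - \frac{H}{11}$)
$N = - \frac{129450606684490}{29877}$ ($N = \left(71795 - 154241\right) \left(- \frac{1434094}{89631} + 52569\right) = \left(-82446\right) \frac{4710377945}{89631} = - \frac{129450606684490}{29877} \approx -4.3328 \cdot 10^{9}$)
$P{\left(p{\left(14 \right)} \right)} + N = \left(- \frac{6}{14} - \frac{14}{11}\right) - \frac{129450606684490}{29877} = \left(\left(-6\right) \frac{1}{14} - \frac{14}{11}\right) - \frac{129450606684490}{29877} = \left(- \frac{3}{7} - \frac{14}{11}\right) - \frac{129450606684490}{29877} = - \frac{131}{77} - \frac{129450606684490}{29877} = - \frac{9967696718619617}{2300529}$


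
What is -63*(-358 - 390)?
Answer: 47124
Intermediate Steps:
-63*(-358 - 390) = -63*(-748) = 47124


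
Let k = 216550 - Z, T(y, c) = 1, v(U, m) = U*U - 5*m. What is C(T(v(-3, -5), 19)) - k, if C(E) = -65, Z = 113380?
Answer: -103235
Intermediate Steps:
v(U, m) = U**2 - 5*m
k = 103170 (k = 216550 - 1*113380 = 216550 - 113380 = 103170)
C(T(v(-3, -5), 19)) - k = -65 - 1*103170 = -65 - 103170 = -103235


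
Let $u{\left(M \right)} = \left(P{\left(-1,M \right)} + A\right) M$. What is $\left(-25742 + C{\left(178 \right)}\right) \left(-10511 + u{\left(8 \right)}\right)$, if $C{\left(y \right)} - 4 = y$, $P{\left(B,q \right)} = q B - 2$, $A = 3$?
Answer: $270092520$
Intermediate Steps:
$P{\left(B,q \right)} = -2 + B q$ ($P{\left(B,q \right)} = B q - 2 = -2 + B q$)
$C{\left(y \right)} = 4 + y$
$u{\left(M \right)} = M \left(1 - M\right)$ ($u{\left(M \right)} = \left(\left(-2 - M\right) + 3\right) M = \left(1 - M\right) M = M \left(1 - M\right)$)
$\left(-25742 + C{\left(178 \right)}\right) \left(-10511 + u{\left(8 \right)}\right) = \left(-25742 + \left(4 + 178\right)\right) \left(-10511 + 8 \left(1 - 8\right)\right) = \left(-25742 + 182\right) \left(-10511 + 8 \left(1 - 8\right)\right) = - 25560 \left(-10511 + 8 \left(-7\right)\right) = - 25560 \left(-10511 - 56\right) = \left(-25560\right) \left(-10567\right) = 270092520$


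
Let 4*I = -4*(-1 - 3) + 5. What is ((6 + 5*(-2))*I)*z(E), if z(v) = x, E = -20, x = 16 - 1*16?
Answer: 0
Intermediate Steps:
x = 0 (x = 16 - 16 = 0)
z(v) = 0
I = 21/4 (I = (-4*(-1 - 3) + 5)/4 = (-4*(-4) + 5)/4 = (16 + 5)/4 = (¼)*21 = 21/4 ≈ 5.2500)
((6 + 5*(-2))*I)*z(E) = ((6 + 5*(-2))*(21/4))*0 = ((6 - 10)*(21/4))*0 = -4*21/4*0 = -21*0 = 0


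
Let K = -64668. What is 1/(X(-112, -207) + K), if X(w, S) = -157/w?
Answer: -112/7242659 ≈ -1.5464e-5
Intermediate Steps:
1/(X(-112, -207) + K) = 1/(-157/(-112) - 64668) = 1/(-157*(-1/112) - 64668) = 1/(157/112 - 64668) = 1/(-7242659/112) = -112/7242659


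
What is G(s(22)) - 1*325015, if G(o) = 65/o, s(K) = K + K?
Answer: -14300595/44 ≈ -3.2501e+5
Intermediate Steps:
s(K) = 2*K
G(s(22)) - 1*325015 = 65/((2*22)) - 1*325015 = 65/44 - 325015 = -14300595/44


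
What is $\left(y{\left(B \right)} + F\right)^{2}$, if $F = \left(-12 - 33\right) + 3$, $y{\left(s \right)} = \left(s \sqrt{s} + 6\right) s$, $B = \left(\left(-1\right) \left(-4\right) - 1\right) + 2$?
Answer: $3269 - 600 \sqrt{5} \approx 1927.4$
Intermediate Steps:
$B = 5$ ($B = \left(4 - 1\right) + 2 = 3 + 2 = 5$)
$y{\left(s \right)} = s \left(6 + s^{\frac{3}{2}}\right)$ ($y{\left(s \right)} = \left(s^{\frac{3}{2}} + 6\right) s = \left(6 + s^{\frac{3}{2}}\right) s = s \left(6 + s^{\frac{3}{2}}\right)$)
$F = -42$ ($F = -45 + 3 = -42$)
$\left(y{\left(B \right)} + F\right)^{2} = \left(\left(5^{\frac{5}{2}} + 6 \cdot 5\right) - 42\right)^{2} = \left(\left(25 \sqrt{5} + 30\right) - 42\right)^{2} = \left(\left(30 + 25 \sqrt{5}\right) - 42\right)^{2} = \left(-12 + 25 \sqrt{5}\right)^{2}$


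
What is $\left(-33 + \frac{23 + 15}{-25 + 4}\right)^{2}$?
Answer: $\frac{534361}{441} \approx 1211.7$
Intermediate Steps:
$\left(-33 + \frac{23 + 15}{-25 + 4}\right)^{2} = \left(-33 + \frac{38}{-21}\right)^{2} = \left(-33 + 38 \left(- \frac{1}{21}\right)\right)^{2} = \left(-33 - \frac{38}{21}\right)^{2} = \left(- \frac{731}{21}\right)^{2} = \frac{534361}{441}$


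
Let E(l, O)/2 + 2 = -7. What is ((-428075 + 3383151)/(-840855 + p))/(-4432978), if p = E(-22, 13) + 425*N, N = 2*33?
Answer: 1477538/1801613238447 ≈ 8.2012e-7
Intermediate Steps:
E(l, O) = -18 (E(l, O) = -4 + 2*(-7) = -4 - 14 = -18)
N = 66
p = 28032 (p = -18 + 425*66 = -18 + 28050 = 28032)
((-428075 + 3383151)/(-840855 + p))/(-4432978) = ((-428075 + 3383151)/(-840855 + 28032))/(-4432978) = (2955076/(-812823))*(-1/4432978) = (2955076*(-1/812823))*(-1/4432978) = -2955076/812823*(-1/4432978) = 1477538/1801613238447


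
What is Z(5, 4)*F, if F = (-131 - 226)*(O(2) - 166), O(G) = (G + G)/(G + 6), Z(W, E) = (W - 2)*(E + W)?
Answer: 3190509/2 ≈ 1.5953e+6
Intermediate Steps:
Z(W, E) = (-2 + W)*(E + W)
O(G) = 2*G/(6 + G) (O(G) = (2*G)/(6 + G) = 2*G/(6 + G))
F = 118167/2 (F = (-131 - 226)*(2*2/(6 + 2) - 166) = -357*(2*2/8 - 166) = -357*(2*2*(⅛) - 166) = -357*(½ - 166) = -357*(-331/2) = 118167/2 ≈ 59084.)
Z(5, 4)*F = (5² - 2*4 - 2*5 + 4*5)*(118167/2) = (25 - 8 - 10 + 20)*(118167/2) = 27*(118167/2) = 3190509/2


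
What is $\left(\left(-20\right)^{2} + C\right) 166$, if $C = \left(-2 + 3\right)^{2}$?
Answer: $66566$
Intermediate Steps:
$C = 1$ ($C = 1^{2} = 1$)
$\left(\left(-20\right)^{2} + C\right) 166 = \left(\left(-20\right)^{2} + 1\right) 166 = \left(400 + 1\right) 166 = 401 \cdot 166 = 66566$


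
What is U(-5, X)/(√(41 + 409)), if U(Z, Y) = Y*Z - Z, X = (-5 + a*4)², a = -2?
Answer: -28*√2 ≈ -39.598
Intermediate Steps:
X = 169 (X = (-5 - 2*4)² = (-5 - 8)² = (-13)² = 169)
U(Z, Y) = -Z + Y*Z
U(-5, X)/(√(41 + 409)) = (-5*(-1 + 169))/(√(41 + 409)) = (-5*168)/(√450) = -840*√2/30 = -28*√2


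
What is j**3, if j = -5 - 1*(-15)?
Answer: 1000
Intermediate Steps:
j = 10 (j = -5 + 15 = 10)
j**3 = 10**3 = 1000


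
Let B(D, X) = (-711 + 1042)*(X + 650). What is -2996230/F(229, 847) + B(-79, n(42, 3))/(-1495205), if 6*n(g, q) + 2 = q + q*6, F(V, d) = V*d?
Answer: -27131475132907/1740086684490 ≈ -15.592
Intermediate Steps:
n(g, q) = -⅓ + 7*q/6 (n(g, q) = -⅓ + (q + q*6)/6 = -⅓ + (q + 6*q)/6 = -⅓ + (7*q)/6 = -⅓ + 7*q/6)
B(D, X) = 215150 + 331*X (B(D, X) = 331*(650 + X) = 215150 + 331*X)
-2996230/F(229, 847) + B(-79, n(42, 3))/(-1495205) = -2996230/(229*847) + (215150 + 331*(-⅓ + (7/6)*3))/(-1495205) = -2996230/193963 + (215150 + 331*(-⅓ + 7/2))*(-1/1495205) = -2996230*1/193963 + (215150 + 331*(19/6))*(-1/1495205) = -2996230/193963 + (215150 + 6289/6)*(-1/1495205) = -2996230/193963 + (1297189/6)*(-1/1495205) = -2996230/193963 - 1297189/8971230 = -27131475132907/1740086684490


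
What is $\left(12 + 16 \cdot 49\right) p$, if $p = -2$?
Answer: $-1592$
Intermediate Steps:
$\left(12 + 16 \cdot 49\right) p = \left(12 + 16 \cdot 49\right) \left(-2\right) = \left(12 + 784\right) \left(-2\right) = 796 \left(-2\right) = -1592$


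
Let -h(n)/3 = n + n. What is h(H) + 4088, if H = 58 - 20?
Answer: 3860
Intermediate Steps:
H = 38
h(n) = -6*n (h(n) = -3*(n + n) = -6*n)
h(H) + 4088 = -6*38 + 4088 = -228 + 4088 = 3860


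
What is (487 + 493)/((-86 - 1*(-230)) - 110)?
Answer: 490/17 ≈ 28.824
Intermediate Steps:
(487 + 493)/((-86 - 1*(-230)) - 110) = 980/((-86 + 230) - 110) = 980/(144 - 110) = 980/34 = 980*(1/34) = 490/17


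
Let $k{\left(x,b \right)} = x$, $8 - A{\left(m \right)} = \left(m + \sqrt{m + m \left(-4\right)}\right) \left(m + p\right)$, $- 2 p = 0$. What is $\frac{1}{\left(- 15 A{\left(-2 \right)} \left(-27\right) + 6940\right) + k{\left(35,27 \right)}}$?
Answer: $\frac{191}{1554165} - \frac{2 \sqrt{6}}{172685} \approx 9.4526 \cdot 10^{-5}$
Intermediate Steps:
$p = 0$ ($p = \left(- \frac{1}{2}\right) 0 = 0$)
$A{\left(m \right)} = 8 - m \left(m + \sqrt{3} \sqrt{- m}\right)$ ($A{\left(m \right)} = 8 - \left(m + \sqrt{m + m \left(-4\right)}\right) \left(m + 0\right) = 8 - \left(m + \sqrt{m - 4 m}\right) m = 8 - \left(m + \sqrt{- 3 m}\right) m = 8 - \left(m + \sqrt{3} \sqrt{- m}\right) m = 8 - m \left(m + \sqrt{3} \sqrt{- m}\right)$)
$\frac{1}{\left(- 15 A{\left(-2 \right)} \left(-27\right) + 6940\right) + k{\left(35,27 \right)}} = \frac{1}{\left(- 15 \left(8 - \left(-2\right)^{2} + \sqrt{3} \left(\left(-1\right) \left(-2\right)\right)^{\frac{3}{2}}\right) \left(-27\right) + 6940\right) + 35} = \frac{1}{\left(- 15 \left(8 - 4 + \sqrt{3} \cdot 2^{\frac{3}{2}}\right) \left(-27\right) + 6940\right) + 35} = \frac{1}{\left(- 15 \left(8 - 4 + \sqrt{3} \cdot 2 \sqrt{2}\right) \left(-27\right) + 6940\right) + 35} = \frac{1}{\left(- 15 \left(8 - 4 + 2 \sqrt{6}\right) \left(-27\right) + 6940\right) + 35} = \frac{1}{\left(- 15 \left(4 + 2 \sqrt{6}\right) \left(-27\right) + 6940\right) + 35} = \frac{1}{\left(\left(-60 - 30 \sqrt{6}\right) \left(-27\right) + 6940\right) + 35} = \frac{1}{\left(\left(1620 + 810 \sqrt{6}\right) + 6940\right) + 35} = \frac{1}{\left(8560 + 810 \sqrt{6}\right) + 35} = \frac{1}{8595 + 810 \sqrt{6}}$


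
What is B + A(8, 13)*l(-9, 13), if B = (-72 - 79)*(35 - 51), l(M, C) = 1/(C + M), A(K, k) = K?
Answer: 2418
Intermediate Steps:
B = 2416 (B = -151*(-16) = 2416)
B + A(8, 13)*l(-9, 13) = 2416 + 8/(13 - 9) = 2416 + 8/4 = 2416 + 8*(¼) = 2416 + 2 = 2418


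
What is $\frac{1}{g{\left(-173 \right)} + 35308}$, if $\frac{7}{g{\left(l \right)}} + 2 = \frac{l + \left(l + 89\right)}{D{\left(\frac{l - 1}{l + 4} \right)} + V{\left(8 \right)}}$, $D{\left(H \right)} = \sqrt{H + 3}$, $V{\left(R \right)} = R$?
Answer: $\frac{9073870722}{320378372612215} + \frac{3341 \sqrt{681}}{2242648608285505} \approx 2.8322 \cdot 10^{-5}$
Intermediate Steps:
$D{\left(H \right)} = \sqrt{3 + H}$
$g{\left(l \right)} = \frac{7}{-2 + \frac{89 + 2 l}{8 + \sqrt{3 + \frac{-1 + l}{4 + l}}}}$ ($g{\left(l \right)} = \frac{7}{-2 + \frac{l + \left(l + 89\right)}{\sqrt{3 + \frac{l - 1}{l + 4}} + 8}} = \frac{7}{-2 + \frac{l + \left(89 + l\right)}{\sqrt{3 + \frac{-1 + l}{4 + l}} + 8}} = \frac{7}{-2 + \frac{89 + 2 l}{\sqrt{3 + \frac{-1 + l}{4 + l}} + 8}} = \frac{7}{-2 + \frac{89 + 2 l}{8 + \sqrt{3 + \frac{-1 + l}{4 + l}}}}$)
$\frac{1}{g{\left(-173 \right)} + 35308} = \frac{1}{\frac{7 \left(8 + \sqrt{\frac{11 + 4 \left(-173\right)}{4 - 173}}\right)}{73 - 2 \sqrt{\frac{11 + 4 \left(-173\right)}{4 - 173}} + 2 \left(-173\right)} + 35308} = \frac{1}{\frac{7 \left(8 + \sqrt{\frac{11 - 692}{-169}}\right)}{73 - 2 \sqrt{\frac{11 - 692}{-169}} - 346} + 35308} = \frac{1}{\frac{7 \left(8 + \sqrt{\left(- \frac{1}{169}\right) \left(-681\right)}\right)}{73 - 2 \sqrt{\left(- \frac{1}{169}\right) \left(-681\right)} - 346} + 35308} = \frac{1}{\frac{7 \left(8 + \sqrt{\frac{681}{169}}\right)}{73 - 2 \sqrt{\frac{681}{169}} - 346} + 35308} = \frac{1}{\frac{7 \left(8 + \frac{\sqrt{681}}{13}\right)}{73 - 2 \frac{\sqrt{681}}{13} - 346} + 35308} = \frac{1}{\frac{7 \left(8 + \frac{\sqrt{681}}{13}\right)}{73 - \frac{2 \sqrt{681}}{13} - 346} + 35308} = \frac{1}{\frac{7 \left(8 + \frac{\sqrt{681}}{13}\right)}{-273 - \frac{2 \sqrt{681}}{13}} + 35308} = \frac{1}{35308 + \frac{7 \left(8 + \frac{\sqrt{681}}{13}\right)}{-273 - \frac{2 \sqrt{681}}{13}}}$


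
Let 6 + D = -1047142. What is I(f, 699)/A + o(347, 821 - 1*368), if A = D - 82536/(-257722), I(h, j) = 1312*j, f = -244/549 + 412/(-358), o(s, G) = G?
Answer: 7626007042089/16867062145 ≈ 452.12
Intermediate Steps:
D = -1047148 (D = -6 - 1047142 = -1047148)
f = -2570/1611 (f = -244*1/549 + 412*(-1/358) = -4/9 - 206/179 = -2570/1611 ≈ -1.5953)
A = -134936497160/128861 (A = -1047148 - 82536/(-257722) = -1047148 - 82536*(-1/257722) = -1047148 + 41268/128861 = -134936497160/128861 ≈ -1.0471e+6)
I(f, 699)/A + o(347, 821 - 1*368) = (1312*699)/(-134936497160/128861) + (821 - 1*368) = 917088*(-128861/134936497160) + (821 - 368) = -14772109596/16867062145 + 453 = 7626007042089/16867062145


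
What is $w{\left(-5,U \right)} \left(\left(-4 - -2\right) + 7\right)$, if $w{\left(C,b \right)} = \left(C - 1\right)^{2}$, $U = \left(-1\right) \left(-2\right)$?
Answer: $180$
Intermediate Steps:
$U = 2$
$w{\left(C,b \right)} = \left(-1 + C\right)^{2}$
$w{\left(-5,U \right)} \left(\left(-4 - -2\right) + 7\right) = \left(-1 - 5\right)^{2} \left(\left(-4 - -2\right) + 7\right) = \left(-6\right)^{2} \left(\left(-4 + 2\right) + 7\right) = 36 \left(-2 + 7\right) = 36 \cdot 5 = 180$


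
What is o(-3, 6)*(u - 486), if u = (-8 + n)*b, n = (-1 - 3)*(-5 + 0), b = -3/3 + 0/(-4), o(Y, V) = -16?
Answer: 7968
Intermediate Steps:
b = -1 (b = -3*⅓ + 0*(-¼) = -1 + 0 = -1)
n = 20 (n = -4*(-5) = 20)
u = -12 (u = (-8 + 20)*(-1) = 12*(-1) = -12)
o(-3, 6)*(u - 486) = -16*(-12 - 486) = -16*(-498) = 7968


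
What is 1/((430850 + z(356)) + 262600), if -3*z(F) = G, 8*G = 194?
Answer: 12/8321303 ≈ 1.4421e-6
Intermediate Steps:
G = 97/4 (G = (⅛)*194 = 97/4 ≈ 24.250)
z(F) = -97/12 (z(F) = -⅓*97/4 = -97/12)
1/((430850 + z(356)) + 262600) = 1/((430850 - 97/12) + 262600) = 1/(5170103/12 + 262600) = 1/(8321303/12) = 12/8321303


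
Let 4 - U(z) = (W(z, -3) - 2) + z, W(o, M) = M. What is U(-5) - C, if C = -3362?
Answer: 3376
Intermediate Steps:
U(z) = 9 - z (U(z) = 4 - ((-3 - 2) + z) = 4 - (-5 + z) = 4 + (5 - z) = 9 - z)
U(-5) - C = (9 - 1*(-5)) - 1*(-3362) = (9 + 5) + 3362 = 14 + 3362 = 3376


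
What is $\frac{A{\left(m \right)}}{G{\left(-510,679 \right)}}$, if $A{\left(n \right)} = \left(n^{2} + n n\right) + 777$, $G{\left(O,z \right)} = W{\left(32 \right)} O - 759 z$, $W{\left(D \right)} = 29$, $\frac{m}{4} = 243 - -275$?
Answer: $- \frac{8587145}{530151} \approx -16.198$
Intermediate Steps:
$m = 2072$ ($m = 4 \left(243 - -275\right) = 4 \left(243 + 275\right) = 4 \cdot 518 = 2072$)
$G{\left(O,z \right)} = - 759 z + 29 O$ ($G{\left(O,z \right)} = 29 O - 759 z = - 759 z + 29 O$)
$A{\left(n \right)} = 777 + 2 n^{2}$ ($A{\left(n \right)} = \left(n^{2} + n^{2}\right) + 777 = 2 n^{2} + 777 = 777 + 2 n^{2}$)
$\frac{A{\left(m \right)}}{G{\left(-510,679 \right)}} = \frac{777 + 2 \cdot 2072^{2}}{\left(-759\right) 679 + 29 \left(-510\right)} = \frac{777 + 2 \cdot 4293184}{-515361 - 14790} = \frac{777 + 8586368}{-530151} = 8587145 \left(- \frac{1}{530151}\right) = - \frac{8587145}{530151}$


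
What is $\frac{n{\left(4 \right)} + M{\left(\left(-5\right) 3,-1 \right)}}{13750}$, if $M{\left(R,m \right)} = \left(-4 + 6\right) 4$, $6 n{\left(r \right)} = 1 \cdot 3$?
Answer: $\frac{17}{27500} \approx 0.00061818$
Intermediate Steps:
$n{\left(r \right)} = \frac{1}{2}$ ($n{\left(r \right)} = \frac{1 \cdot 3}{6} = \frac{1}{6} \cdot 3 = \frac{1}{2}$)
$M{\left(R,m \right)} = 8$ ($M{\left(R,m \right)} = 2 \cdot 4 = 8$)
$\frac{n{\left(4 \right)} + M{\left(\left(-5\right) 3,-1 \right)}}{13750} = \frac{\frac{1}{2} + 8}{13750} = \frac{1}{13750} \cdot \frac{17}{2} = \frac{17}{27500}$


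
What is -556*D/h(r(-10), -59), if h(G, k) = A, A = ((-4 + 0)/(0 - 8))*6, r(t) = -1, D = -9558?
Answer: 1771416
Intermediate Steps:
A = 3 (A = -4/(-8)*6 = -4*(-1/8)*6 = (1/2)*6 = 3)
h(G, k) = 3
-556*D/h(r(-10), -59) = -556/(3/(-9558)) = -556/(3*(-1/9558)) = -556/(-1/3186) = -556*(-3186) = 1771416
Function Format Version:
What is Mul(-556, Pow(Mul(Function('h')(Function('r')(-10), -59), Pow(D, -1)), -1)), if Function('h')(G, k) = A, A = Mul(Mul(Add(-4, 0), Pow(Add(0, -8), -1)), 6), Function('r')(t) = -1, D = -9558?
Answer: 1771416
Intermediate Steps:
A = 3 (A = Mul(Mul(-4, Pow(-8, -1)), 6) = Mul(Mul(-4, Rational(-1, 8)), 6) = Mul(Rational(1, 2), 6) = 3)
Function('h')(G, k) = 3
Mul(-556, Pow(Mul(Function('h')(Function('r')(-10), -59), Pow(D, -1)), -1)) = Mul(-556, Pow(Mul(3, Pow(-9558, -1)), -1)) = Mul(-556, Pow(Mul(3, Rational(-1, 9558)), -1)) = Mul(-556, Pow(Rational(-1, 3186), -1)) = Mul(-556, -3186) = 1771416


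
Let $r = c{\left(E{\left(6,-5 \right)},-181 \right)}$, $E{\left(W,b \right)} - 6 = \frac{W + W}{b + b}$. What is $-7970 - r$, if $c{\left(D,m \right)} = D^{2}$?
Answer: $- \frac{199826}{25} \approx -7993.0$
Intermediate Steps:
$E{\left(W,b \right)} = 6 + \frac{W}{b}$ ($E{\left(W,b \right)} = 6 + \frac{W + W}{b + b} = 6 + \frac{2 W}{2 b} = 6 + 2 W \frac{1}{2 b} = 6 + \frac{W}{b}$)
$r = \frac{576}{25}$ ($r = \left(6 + \frac{6}{-5}\right)^{2} = \left(6 + 6 \left(- \frac{1}{5}\right)\right)^{2} = \left(6 - \frac{6}{5}\right)^{2} = \left(\frac{24}{5}\right)^{2} = \frac{576}{25} \approx 23.04$)
$-7970 - r = -7970 - \frac{576}{25} = - \frac{199826}{25}$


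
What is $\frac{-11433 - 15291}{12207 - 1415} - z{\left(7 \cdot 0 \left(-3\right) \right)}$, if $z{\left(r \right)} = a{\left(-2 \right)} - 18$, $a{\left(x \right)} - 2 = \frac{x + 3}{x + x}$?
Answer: $\frac{74323}{5396} \approx 13.774$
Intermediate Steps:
$a{\left(x \right)} = 2 + \frac{3 + x}{2 x}$ ($a{\left(x \right)} = 2 + \frac{x + 3}{x + x} = 2 + \frac{3 + x}{2 x}$)
$z{\left(r \right)} = - \frac{65}{4}$ ($z{\left(r \right)} = \frac{3 + 5 \left(-2\right)}{2 \left(-2\right)} - 18 = \frac{1}{2} \left(- \frac{1}{2}\right) \left(3 - 10\right) - 18 = \frac{1}{2} \left(- \frac{1}{2}\right) \left(-7\right) - 18 = \frac{7}{4} - 18 = - \frac{65}{4}$)
$\frac{-11433 - 15291}{12207 - 1415} - z{\left(7 \cdot 0 \left(-3\right) \right)} = \frac{-11433 - 15291}{12207 - 1415} - - \frac{65}{4} = - \frac{26724}{10792} + \frac{65}{4} = \left(-26724\right) \frac{1}{10792} + \frac{65}{4} = - \frac{6681}{2698} + \frac{65}{4} = \frac{74323}{5396}$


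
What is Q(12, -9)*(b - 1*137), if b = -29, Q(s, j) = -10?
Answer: 1660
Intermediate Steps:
Q(12, -9)*(b - 1*137) = -10*(-29 - 1*137) = -10*(-29 - 137) = -10*(-166) = 1660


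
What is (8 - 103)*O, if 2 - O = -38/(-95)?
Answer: -152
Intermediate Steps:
O = 8/5 (O = 2 - (-38)/(-95) = 2 - (-38)*(-1)/95 = 2 - 1*⅖ = 2 - ⅖ = 8/5 ≈ 1.6000)
(8 - 103)*O = (8 - 103)*(8/5) = -95*8/5 = -152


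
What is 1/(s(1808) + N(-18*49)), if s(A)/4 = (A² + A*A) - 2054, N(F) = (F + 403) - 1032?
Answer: 1/26141185 ≈ 3.8254e-8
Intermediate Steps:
N(F) = -629 + F (N(F) = (403 + F) - 1032 = -629 + F)
s(A) = -8216 + 8*A² (s(A) = 4*((A² + A*A) - 2054) = 4*((A² + A²) - 2054) = 4*(2*A² - 2054) = 4*(-2054 + 2*A²) = -8216 + 8*A²)
1/(s(1808) + N(-18*49)) = 1/((-8216 + 8*1808²) + (-629 - 18*49)) = 1/((-8216 + 8*3268864) + (-629 - 882)) = 1/((-8216 + 26150912) - 1511) = 1/(26142696 - 1511) = 1/26141185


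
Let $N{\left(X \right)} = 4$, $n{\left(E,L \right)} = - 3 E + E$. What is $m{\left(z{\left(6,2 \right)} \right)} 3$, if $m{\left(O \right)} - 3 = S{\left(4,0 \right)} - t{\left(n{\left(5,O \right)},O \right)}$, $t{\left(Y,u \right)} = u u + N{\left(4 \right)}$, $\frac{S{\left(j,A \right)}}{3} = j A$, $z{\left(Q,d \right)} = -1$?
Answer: $-6$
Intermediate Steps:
$n{\left(E,L \right)} = - 2 E$
$S{\left(j,A \right)} = 3 A j$ ($S{\left(j,A \right)} = 3 j A = 3 A j$)
$t{\left(Y,u \right)} = 4 + u^{2}$ ($t{\left(Y,u \right)} = u u + 4 = u^{2} + 4 = 4 + u^{2}$)
$m{\left(O \right)} = -1 - O^{2}$ ($m{\left(O \right)} = 3 + \left(3 \cdot 0 \cdot 4 - \left(4 + O^{2}\right)\right) = 3 + \left(0 - \left(4 + O^{2}\right)\right) = 3 - \left(4 + O^{2}\right) = -1 - O^{2}$)
$m{\left(z{\left(6,2 \right)} \right)} 3 = \left(-1 - \left(-1\right)^{2}\right) 3 = \left(-1 - 1\right) 3 = \left(-2\right) 3 = -6$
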